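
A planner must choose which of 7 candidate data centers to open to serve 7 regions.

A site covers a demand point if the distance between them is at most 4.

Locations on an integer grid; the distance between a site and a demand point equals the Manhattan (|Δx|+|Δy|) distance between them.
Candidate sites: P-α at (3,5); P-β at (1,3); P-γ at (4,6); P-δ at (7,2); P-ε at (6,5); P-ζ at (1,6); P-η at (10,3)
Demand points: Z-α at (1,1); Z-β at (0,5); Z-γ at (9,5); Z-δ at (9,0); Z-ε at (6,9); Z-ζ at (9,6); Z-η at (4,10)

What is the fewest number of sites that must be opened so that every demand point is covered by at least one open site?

4

Coverage sets (demand points within 4 of each site):
  P-α: {Z-β}
  P-β: {Z-α, Z-β}
  P-γ: {Z-η}
  P-δ: {Z-δ}
  P-ε: {Z-γ, Z-ε, Z-ζ}
  P-ζ: {Z-β}
  P-η: {Z-γ, Z-δ, Z-ζ}
No 3 sites suffice: every size-3 union leaves at least one demand point uncovered.
But {P-β, P-γ, P-δ, P-ε} covers everything, so the minimum is 4.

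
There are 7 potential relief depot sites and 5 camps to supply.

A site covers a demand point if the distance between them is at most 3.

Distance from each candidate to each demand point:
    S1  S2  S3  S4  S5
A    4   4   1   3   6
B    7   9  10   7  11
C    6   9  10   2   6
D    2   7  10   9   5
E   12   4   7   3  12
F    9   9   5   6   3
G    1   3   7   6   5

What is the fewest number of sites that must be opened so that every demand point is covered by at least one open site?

3

Coverage sets (demand points within 3 of each site):
  A: {S3, S4}
  B: {}
  C: {S4}
  D: {S1}
  E: {S4}
  F: {S5}
  G: {S1, S2}
No 2 sites suffice: every size-2 union leaves at least one demand point uncovered.
But {A, F, G} covers everything, so the minimum is 3.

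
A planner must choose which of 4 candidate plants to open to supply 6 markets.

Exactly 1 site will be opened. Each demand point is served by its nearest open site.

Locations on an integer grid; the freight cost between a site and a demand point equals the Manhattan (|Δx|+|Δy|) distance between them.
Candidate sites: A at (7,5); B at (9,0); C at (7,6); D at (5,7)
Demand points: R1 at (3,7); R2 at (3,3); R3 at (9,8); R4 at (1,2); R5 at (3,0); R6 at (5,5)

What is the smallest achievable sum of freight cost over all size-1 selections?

33

Open {D}.
  R1→D 2, R2→D 6, R3→D 5, R4→D 9, R5→D 9, R6→D 2  ⇒ total 33.
Compare {A}: total 37.
Compare {C}: total 39.
No size-1 selection does better; minimum is 33.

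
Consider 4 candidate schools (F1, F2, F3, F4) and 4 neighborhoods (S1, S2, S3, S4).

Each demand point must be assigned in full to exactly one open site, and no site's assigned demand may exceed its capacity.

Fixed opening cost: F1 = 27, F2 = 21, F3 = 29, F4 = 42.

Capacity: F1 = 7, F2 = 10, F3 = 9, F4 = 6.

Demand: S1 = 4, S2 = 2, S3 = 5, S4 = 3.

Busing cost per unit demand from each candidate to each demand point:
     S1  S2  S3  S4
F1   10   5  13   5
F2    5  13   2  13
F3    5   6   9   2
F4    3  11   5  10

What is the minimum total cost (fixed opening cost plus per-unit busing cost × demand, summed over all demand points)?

98

Open {F2, F3}; cheapest assignment that respects the capacities:
  F2 (cap 10, load 9): S1, S3 — cost 4×5 + 5×2 = 30
  F3 (cap 9, load 5): S2, S4 — cost 2×6 + 3×2 = 18
  Shipping 48, fixed 50 → total 98.
  Any other capacity-feasible assignment to {F2, F3} ships for at least 48.
Compare {F1, F2}: its best feasible assignment gives total 103.
Compare {F1, F2, F3}: its best feasible assignment gives total 123.
Every other set of open sites that can feasibly serve all demand totals ≥ 103 even under its best assignment. Minimum: 98.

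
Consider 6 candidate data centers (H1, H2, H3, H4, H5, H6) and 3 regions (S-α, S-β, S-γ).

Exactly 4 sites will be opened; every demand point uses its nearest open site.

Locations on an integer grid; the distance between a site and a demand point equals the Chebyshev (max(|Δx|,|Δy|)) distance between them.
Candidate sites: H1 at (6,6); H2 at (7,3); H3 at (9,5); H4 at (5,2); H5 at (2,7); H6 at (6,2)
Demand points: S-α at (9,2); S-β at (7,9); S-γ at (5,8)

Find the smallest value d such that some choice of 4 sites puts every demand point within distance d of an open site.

Open {H1, H2, H3, H4}.
  Farthest demand point is S-β at distance 3 (to H1); all others are ≤ 3.
With {H1, H2, H3, H5} the worst case is 3.
With {H1, H2, H3, H6} the worst case is 3.
No size-4 selection achieves below 3.

3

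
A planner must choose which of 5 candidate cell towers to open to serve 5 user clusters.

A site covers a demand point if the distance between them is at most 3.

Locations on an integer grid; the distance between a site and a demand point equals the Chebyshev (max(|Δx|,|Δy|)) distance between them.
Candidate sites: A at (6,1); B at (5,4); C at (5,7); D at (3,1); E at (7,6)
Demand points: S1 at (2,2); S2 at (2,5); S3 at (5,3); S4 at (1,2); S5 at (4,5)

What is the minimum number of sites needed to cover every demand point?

Coverage sets (demand points within 3 of each site):
  A: {S3}
  B: {S1, S2, S3, S5}
  C: {S2, S5}
  D: {S1, S3, S4}
  E: {S3, S5}
No single site covers all 5 demand points.
But {B, D} covers everything, so the minimum is 2.

2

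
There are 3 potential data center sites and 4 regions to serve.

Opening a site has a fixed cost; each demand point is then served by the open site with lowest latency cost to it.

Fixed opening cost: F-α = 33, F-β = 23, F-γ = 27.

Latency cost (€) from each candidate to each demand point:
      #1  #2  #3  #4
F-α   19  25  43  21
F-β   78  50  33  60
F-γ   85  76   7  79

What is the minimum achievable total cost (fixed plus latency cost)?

Open {F-α, F-γ}: assign each demand point to its cheapest open site.
  #1→F-α 19, #2→F-α 25, #3→F-γ 7, #4→F-α 21
  latency cost 72, fixed 60 → total 132.
Compare {F-α}: latency cost 108 + fixed 33 = 141.
Compare {F-α, F-β}: latency cost 98 + fixed 56 = 154.
Compare {F-α, F-β, F-γ}: latency cost 72 + fixed 83 = 155.
All other subsets cost ≥ 141. Minimum total cost: 132.

132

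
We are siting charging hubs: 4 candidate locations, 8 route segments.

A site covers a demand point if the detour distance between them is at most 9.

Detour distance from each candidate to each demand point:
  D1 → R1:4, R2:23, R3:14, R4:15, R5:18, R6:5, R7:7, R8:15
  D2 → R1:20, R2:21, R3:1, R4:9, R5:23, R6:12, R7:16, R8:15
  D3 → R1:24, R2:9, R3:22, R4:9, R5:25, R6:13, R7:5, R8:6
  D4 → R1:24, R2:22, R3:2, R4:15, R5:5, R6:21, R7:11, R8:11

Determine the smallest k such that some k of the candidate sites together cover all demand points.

3

Coverage sets (demand points within 9 of each site):
  D1: {R1, R6, R7}
  D2: {R3, R4}
  D3: {R2, R4, R7, R8}
  D4: {R3, R5}
No 2 sites suffice: every size-2 union leaves at least one demand point uncovered.
But {D1, D3, D4} covers everything, so the minimum is 3.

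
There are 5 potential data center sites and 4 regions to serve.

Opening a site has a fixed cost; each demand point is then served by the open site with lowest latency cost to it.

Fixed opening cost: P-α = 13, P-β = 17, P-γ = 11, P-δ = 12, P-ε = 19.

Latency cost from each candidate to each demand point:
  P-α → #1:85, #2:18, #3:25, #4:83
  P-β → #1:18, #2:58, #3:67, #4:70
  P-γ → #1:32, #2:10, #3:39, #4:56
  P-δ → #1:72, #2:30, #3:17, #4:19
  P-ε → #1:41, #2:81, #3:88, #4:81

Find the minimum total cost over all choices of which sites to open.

101

Open {P-γ, P-δ}: assign each demand point to its cheapest open site.
  #1→P-γ 32, #2→P-γ 10, #3→P-δ 17, #4→P-δ 19
  latency cost 78, fixed 23 → total 101.
Compare {P-β, P-γ, P-δ}: latency cost 64 + fixed 40 = 104.
Compare {P-β, P-δ}: latency cost 84 + fixed 29 = 113.
Compare {P-α, P-β, P-δ}: latency cost 72 + fixed 42 = 114.
All other subsets cost ≥ 104. Minimum total cost: 101.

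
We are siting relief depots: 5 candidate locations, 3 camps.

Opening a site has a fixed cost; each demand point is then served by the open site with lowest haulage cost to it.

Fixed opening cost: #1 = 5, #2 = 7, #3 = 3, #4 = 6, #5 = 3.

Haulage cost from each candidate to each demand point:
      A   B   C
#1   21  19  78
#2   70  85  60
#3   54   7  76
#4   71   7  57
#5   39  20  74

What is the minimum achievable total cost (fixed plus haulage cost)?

96

Open {#1, #4}: assign each demand point to its cheapest open site.
  A→#1 21, B→#4 7, C→#4 57
  haulage cost 85, fixed 11 → total 96.
Compare {#1, #3, #4}: haulage cost 85 + fixed 14 = 99.
Compare {#1, #4, #5}: haulage cost 85 + fixed 14 = 99.
Compare {#1, #3, #4, #5}: haulage cost 85 + fixed 17 = 102.
All other subsets cost ≥ 99. Minimum total cost: 96.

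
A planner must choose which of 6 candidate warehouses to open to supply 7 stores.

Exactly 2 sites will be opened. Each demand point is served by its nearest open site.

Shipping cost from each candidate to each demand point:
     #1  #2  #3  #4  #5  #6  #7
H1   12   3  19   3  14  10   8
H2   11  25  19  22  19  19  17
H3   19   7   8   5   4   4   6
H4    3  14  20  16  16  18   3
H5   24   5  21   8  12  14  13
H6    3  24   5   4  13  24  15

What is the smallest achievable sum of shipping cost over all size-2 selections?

33

Open {H3, H6}.
  #1→H6 3, #2→H3 7, #3→H6 5, #4→H6 4, #5→H3 4, #6→H3 4, #7→H3 6  ⇒ total 33.
Compare {H3, H4}: total 34.
Compare {H1, H3}: total 40.
No size-2 selection does better; minimum is 33.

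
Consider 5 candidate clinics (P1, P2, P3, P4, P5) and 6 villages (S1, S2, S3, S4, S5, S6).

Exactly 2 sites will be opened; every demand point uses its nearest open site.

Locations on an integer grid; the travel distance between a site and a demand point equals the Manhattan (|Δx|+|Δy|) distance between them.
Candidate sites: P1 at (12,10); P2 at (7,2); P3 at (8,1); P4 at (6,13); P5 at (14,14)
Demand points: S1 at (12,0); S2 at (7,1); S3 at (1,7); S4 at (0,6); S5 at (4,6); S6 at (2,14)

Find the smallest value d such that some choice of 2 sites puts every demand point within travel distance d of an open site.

Open {P2, P4}.
  Farthest demand point is S3 at travel distance 11 (to P2); all others are ≤ 11.
With {P2, P5} the worst case is 12.
With {P1, P4} the worst case is 13.
No size-2 selection achieves below 11.

11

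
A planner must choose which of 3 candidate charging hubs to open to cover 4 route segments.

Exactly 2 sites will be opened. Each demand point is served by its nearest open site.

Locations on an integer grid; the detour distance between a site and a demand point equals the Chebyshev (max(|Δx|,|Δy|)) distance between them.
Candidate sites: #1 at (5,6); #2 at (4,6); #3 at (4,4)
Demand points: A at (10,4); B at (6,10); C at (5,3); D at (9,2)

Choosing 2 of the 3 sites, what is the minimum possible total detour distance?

Open {#1, #3}.
  A→#1 5, B→#1 4, C→#3 1, D→#1 4  ⇒ total 14.
Compare {#1, #2}: total 16.
Compare {#2, #3}: total 16.

14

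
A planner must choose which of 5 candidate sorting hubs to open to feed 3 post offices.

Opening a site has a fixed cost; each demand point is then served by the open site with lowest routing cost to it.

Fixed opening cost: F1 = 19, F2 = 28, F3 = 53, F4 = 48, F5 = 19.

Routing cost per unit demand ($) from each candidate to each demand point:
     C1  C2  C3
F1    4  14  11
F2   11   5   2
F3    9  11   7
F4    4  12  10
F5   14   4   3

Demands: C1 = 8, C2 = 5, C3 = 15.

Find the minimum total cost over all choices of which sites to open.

Open {F1, F2}: assign each demand point to its cheapest open site.
  C1→F1 8×4=32, C2→F2 5×5=25, C3→F2 15×2=30
  routing cost 87, fixed 47 → total 134.
Compare {F1, F5}: routing cost 97 + fixed 38 = 135.
Compare {F1, F2, F5}: routing cost 82 + fixed 66 = 148.
Compare {F2, F4}: routing cost 87 + fixed 76 = 163.
All other subsets cost ≥ 135. Minimum total cost: 134.

134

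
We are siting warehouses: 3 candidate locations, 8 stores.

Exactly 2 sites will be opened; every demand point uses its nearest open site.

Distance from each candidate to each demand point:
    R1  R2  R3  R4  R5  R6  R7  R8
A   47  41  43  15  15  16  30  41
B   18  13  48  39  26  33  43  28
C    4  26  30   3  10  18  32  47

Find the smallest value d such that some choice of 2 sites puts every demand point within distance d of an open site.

32

Open {B, C}.
  Farthest demand point is R7 at distance 32 (to C); all others are ≤ 32.
With {A, C} the worst case is 41.
With {A, B} the worst case is 43.
No size-2 selection achieves below 32.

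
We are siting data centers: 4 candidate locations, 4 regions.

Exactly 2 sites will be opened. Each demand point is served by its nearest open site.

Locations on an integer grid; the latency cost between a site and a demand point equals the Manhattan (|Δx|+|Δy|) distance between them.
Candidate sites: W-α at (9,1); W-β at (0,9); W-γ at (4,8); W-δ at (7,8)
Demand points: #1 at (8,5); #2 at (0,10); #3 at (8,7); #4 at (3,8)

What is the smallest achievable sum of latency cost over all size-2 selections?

Open {W-β, W-δ}.
  #1→W-δ 4, #2→W-β 1, #3→W-δ 2, #4→W-β 4  ⇒ total 11.
Compare {W-γ, W-δ}: total 13.
Compare {W-β, W-γ}: total 14.
No size-2 selection does better; minimum is 11.

11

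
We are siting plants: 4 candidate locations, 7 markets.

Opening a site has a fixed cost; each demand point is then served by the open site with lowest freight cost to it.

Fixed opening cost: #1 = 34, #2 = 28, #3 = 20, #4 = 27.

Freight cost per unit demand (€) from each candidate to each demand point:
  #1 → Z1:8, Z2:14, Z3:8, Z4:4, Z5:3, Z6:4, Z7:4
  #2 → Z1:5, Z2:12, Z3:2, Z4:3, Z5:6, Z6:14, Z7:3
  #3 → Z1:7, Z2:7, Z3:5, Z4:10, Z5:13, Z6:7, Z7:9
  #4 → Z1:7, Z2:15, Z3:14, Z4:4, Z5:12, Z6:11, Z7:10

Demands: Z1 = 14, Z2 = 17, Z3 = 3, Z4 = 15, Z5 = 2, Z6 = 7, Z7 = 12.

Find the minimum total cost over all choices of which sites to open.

Open {#2, #3}: assign each demand point to its cheapest open site.
  Z1→#2 14×5=70, Z2→#3 17×7=119, Z3→#2 3×2=6, Z4→#2 15×3=45, Z5→#2 2×6=12, Z6→#3 7×7=49, Z7→#2 12×3=36
  freight cost 337, fixed 48 → total 385.
Compare {#1, #2, #3}: freight cost 310 + fixed 82 = 392.
Compare {#2, #3, #4}: freight cost 337 + fixed 75 = 412.
Compare {#1, #2, #3, #4}: freight cost 310 + fixed 109 = 419.
All other subsets cost ≥ 392. Minimum total cost: 385.

385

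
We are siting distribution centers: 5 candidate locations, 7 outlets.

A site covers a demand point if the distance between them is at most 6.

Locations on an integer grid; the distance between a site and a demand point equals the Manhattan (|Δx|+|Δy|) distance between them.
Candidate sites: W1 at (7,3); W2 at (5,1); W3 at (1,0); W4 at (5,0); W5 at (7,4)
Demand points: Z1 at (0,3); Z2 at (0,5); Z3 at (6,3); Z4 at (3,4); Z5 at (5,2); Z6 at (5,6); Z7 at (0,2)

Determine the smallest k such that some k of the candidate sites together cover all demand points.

Coverage sets (demand points within 6 of each site):
  W1: {Z3, Z4, Z5, Z6}
  W2: {Z3, Z4, Z5, Z6, Z7}
  W3: {Z1, Z2, Z4, Z5, Z7}
  W4: {Z3, Z4, Z5, Z6}
  W5: {Z3, Z4, Z5, Z6}
No single site covers all 7 demand points.
But {W1, W3} covers everything, so the minimum is 2.

2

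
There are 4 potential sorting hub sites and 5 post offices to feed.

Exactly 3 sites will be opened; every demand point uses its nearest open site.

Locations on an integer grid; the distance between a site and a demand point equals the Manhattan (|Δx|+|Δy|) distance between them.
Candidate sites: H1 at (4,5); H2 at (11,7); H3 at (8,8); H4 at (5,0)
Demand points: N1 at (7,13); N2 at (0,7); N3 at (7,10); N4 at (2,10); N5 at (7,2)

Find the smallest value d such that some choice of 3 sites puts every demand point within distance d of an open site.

Open {H1, H2, H3}.
  Farthest demand point is N4 at distance 7 (to H1); all others are ≤ 7.
With {H1, H3, H4} the worst case is 7.
With {H2, H3, H4} the worst case is 9.
No size-3 selection achieves below 7.

7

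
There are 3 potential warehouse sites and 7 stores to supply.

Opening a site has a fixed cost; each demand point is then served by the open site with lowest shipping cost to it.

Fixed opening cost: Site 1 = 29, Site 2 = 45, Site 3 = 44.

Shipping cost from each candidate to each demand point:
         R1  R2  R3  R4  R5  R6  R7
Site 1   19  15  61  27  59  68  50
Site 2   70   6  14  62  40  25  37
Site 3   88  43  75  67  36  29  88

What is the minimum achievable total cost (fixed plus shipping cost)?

Open {Site 1, Site 2}: assign each demand point to its cheapest open site.
  R1→Site 1 19, R2→Site 2 6, R3→Site 2 14, R4→Site 1 27, R5→Site 2 40, R6→Site 2 25, R7→Site 2 37
  shipping cost 168, fixed 74 → total 242.
Compare {Site 1, Site 2, Site 3}: shipping cost 164 + fixed 118 = 282.
Compare {Site 2}: shipping cost 254 + fixed 45 = 299.
Compare {Site 1, Site 3}: shipping cost 237 + fixed 73 = 310.
All other subsets cost ≥ 282. Minimum total cost: 242.

242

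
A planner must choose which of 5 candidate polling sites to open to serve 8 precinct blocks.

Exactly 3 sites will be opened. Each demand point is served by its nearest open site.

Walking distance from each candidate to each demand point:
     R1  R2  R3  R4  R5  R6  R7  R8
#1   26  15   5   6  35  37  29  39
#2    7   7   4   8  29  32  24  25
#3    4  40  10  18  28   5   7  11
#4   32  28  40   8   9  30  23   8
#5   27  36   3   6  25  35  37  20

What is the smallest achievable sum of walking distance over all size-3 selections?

52

Open {#2, #3, #4}.
  R1→#3 4, R2→#2 7, R3→#2 4, R4→#2 8, R5→#4 9, R6→#3 5, R7→#3 7, R8→#4 8  ⇒ total 52.
Compare {#1, #3, #4}: total 59.
Compare {#2, #3, #5}: total 68.
No size-3 selection does better; minimum is 52.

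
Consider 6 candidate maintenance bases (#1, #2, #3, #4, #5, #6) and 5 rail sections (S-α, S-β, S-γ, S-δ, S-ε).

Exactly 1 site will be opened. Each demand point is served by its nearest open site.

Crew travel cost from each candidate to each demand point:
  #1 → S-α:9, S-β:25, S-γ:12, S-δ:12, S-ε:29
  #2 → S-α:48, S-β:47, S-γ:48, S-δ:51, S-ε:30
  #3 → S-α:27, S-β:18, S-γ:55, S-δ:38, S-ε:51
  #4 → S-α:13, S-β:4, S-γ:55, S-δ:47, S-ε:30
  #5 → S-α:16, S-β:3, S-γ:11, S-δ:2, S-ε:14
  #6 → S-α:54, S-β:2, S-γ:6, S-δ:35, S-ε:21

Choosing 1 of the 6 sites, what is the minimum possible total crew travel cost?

Open {#5}.
  S-α→#5 16, S-β→#5 3, S-γ→#5 11, S-δ→#5 2, S-ε→#5 14  ⇒ total 46.
Compare {#1}: total 87.
Compare {#6}: total 118.
No size-1 selection does better; minimum is 46.

46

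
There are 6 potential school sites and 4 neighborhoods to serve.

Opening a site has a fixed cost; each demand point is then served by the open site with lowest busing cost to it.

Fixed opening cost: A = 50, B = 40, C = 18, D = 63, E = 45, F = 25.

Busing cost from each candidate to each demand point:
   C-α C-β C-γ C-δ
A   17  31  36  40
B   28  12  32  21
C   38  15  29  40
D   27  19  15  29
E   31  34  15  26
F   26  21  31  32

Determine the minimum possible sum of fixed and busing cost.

Open {B}: assign each demand point to its cheapest open site.
  C-α→B 28, C-β→B 12, C-γ→B 32, C-δ→B 21
  busing cost 93, fixed 40 → total 133.
Compare {F}: busing cost 110 + fixed 25 = 135.
Compare {C}: busing cost 122 + fixed 18 = 140.
Compare {C, F}: busing cost 102 + fixed 43 = 145.
All other subsets cost ≥ 135. Minimum total cost: 133.

133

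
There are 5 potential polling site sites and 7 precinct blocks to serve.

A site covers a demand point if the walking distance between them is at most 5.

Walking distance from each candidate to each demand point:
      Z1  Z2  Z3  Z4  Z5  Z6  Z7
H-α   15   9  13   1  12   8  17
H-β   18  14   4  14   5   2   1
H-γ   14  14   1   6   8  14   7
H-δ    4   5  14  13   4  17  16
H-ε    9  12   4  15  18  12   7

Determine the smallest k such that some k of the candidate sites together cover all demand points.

Coverage sets (demand points within 5 of each site):
  H-α: {Z4}
  H-β: {Z3, Z5, Z6, Z7}
  H-γ: {Z3}
  H-δ: {Z1, Z2, Z5}
  H-ε: {Z3}
No 2 sites suffice: every size-2 union leaves at least one demand point uncovered.
But {H-α, H-β, H-δ} covers everything, so the minimum is 3.

3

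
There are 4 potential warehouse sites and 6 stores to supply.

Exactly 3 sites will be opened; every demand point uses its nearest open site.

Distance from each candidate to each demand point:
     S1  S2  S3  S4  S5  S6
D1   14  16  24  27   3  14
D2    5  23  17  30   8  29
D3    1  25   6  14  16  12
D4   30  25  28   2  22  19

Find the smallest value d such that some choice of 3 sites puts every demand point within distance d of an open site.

16

Open {D1, D2, D3}.
  Farthest demand point is S2 at distance 16 (to D1); all others are ≤ 16.
With {D1, D3, D4} the worst case is 16.
With {D1, D2, D4} the worst case is 17.
No size-3 selection achieves below 16.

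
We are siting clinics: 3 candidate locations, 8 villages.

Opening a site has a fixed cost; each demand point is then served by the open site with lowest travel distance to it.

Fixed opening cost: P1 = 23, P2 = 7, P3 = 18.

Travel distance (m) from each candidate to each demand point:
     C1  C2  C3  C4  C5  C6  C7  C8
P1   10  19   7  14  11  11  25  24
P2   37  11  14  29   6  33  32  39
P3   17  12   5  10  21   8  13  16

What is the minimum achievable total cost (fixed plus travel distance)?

Open {P2, P3}: assign each demand point to its cheapest open site.
  C1→P3 17, C2→P2 11, C3→P3 5, C4→P3 10, C5→P2 6, C6→P3 8, C7→P3 13, C8→P3 16
  travel distance 86, fixed 25 → total 111.
Compare {P3}: travel distance 102 + fixed 18 = 120.
Compare {P1, P3}: travel distance 85 + fixed 41 = 126.
Compare {P1, P2, P3}: travel distance 79 + fixed 48 = 127.
All other subsets cost ≥ 120. Minimum total cost: 111.

111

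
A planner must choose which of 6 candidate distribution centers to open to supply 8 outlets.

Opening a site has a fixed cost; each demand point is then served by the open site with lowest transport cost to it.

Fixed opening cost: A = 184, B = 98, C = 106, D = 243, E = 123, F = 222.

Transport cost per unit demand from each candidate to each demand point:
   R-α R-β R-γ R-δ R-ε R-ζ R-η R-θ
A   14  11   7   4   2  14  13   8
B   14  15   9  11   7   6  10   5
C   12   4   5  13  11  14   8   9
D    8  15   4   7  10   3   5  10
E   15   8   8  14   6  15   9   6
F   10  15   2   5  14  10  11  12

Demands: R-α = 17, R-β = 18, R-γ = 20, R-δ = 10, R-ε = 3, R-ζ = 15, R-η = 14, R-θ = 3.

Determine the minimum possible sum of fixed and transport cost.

Open {C, D}: assign each demand point to its cheapest open site.
  R-α→D 17×8=136, R-β→C 18×4=72, R-γ→D 20×4=80, R-δ→D 10×7=70, R-ε→D 3×10=30, R-ζ→D 15×3=45, R-η→D 14×5=70, R-θ→C 3×9=27
  transport cost 530, fixed 349 → total 879.
Compare {B, C}: transport cost 724 + fixed 204 = 928.
Compare {D, E}: transport cost 581 + fixed 366 = 947.
Compare {B, C, D}: transport cost 509 + fixed 447 = 956.
All other subsets cost ≥ 928. Minimum total cost: 879.

879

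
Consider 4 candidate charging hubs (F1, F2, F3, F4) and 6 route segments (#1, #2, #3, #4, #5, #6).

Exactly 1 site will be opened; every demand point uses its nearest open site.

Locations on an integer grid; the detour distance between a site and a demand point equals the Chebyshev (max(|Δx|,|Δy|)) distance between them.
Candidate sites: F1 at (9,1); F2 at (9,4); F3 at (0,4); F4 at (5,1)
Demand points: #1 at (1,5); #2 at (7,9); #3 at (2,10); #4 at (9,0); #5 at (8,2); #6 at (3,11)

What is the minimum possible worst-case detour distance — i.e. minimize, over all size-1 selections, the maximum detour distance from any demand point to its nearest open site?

8

Open {F2}.
  Farthest demand point is #1 at detour distance 8 (to F2); all others are ≤ 8.
With {F3} the worst case is 9.
With {F1} the worst case is 10.
No size-1 selection achieves below 8.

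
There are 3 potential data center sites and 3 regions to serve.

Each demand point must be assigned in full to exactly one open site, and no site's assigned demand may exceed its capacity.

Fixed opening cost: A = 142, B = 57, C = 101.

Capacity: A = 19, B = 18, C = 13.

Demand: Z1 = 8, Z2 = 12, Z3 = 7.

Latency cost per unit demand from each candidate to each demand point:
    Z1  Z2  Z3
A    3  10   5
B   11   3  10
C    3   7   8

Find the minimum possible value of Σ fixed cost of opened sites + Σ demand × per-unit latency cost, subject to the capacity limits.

294

Open {A, B}; cheapest assignment that respects the capacities:
  A (cap 19, load 15): Z1, Z3 — cost 8×3 + 7×5 = 59
  B (cap 18, load 12): Z2 — cost 12×3 = 36
  Shipping 95, fixed 199 → total 294.
  Any other capacity-feasible assignment to {A, B} ships for at least 95.
Compare {A, C}: its best feasible assignment gives total 386.
Compare {A, B, C}: its best feasible assignment gives total 395.
Every other set of open sites that can feasibly serve all demand totals ≥ 386 even under its best assignment. Minimum: 294.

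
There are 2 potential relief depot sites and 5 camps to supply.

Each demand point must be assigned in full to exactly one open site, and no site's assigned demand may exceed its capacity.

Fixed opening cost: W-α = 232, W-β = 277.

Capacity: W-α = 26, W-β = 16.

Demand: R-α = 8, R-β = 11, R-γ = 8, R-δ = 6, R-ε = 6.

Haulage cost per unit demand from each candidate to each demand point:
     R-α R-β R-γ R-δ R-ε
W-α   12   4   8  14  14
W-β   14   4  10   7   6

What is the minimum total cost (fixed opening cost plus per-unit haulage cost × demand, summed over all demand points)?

849

Open {W-α, W-β}; cheapest assignment that respects the capacities:
  W-α (cap 26, load 25): R-α, R-β, R-δ — cost 8×12 + 11×4 + 6×14 = 224
  W-β (cap 16, load 14): R-γ, R-ε — cost 8×10 + 6×6 = 116
  Shipping 340, fixed 509 → total 849.
  Any other capacity-feasible assignment to {W-α, W-β} ships for at least 340.
Total demand is 39 and no other set of sites has combined capacity ≥ 39, so {W-α, W-β} is the only feasible choice of open sites. Minimum: 849.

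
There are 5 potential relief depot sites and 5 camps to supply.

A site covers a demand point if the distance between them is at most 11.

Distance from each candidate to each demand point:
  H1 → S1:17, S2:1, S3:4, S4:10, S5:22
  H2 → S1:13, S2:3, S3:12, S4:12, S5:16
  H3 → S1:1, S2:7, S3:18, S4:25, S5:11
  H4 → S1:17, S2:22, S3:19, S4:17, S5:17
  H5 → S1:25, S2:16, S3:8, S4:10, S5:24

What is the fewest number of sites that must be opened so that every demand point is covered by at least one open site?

2

Coverage sets (demand points within 11 of each site):
  H1: {S2, S3, S4}
  H2: {S2}
  H3: {S1, S2, S5}
  H4: {}
  H5: {S3, S4}
No single site covers all 5 demand points.
But {H1, H3} covers everything, so the minimum is 2.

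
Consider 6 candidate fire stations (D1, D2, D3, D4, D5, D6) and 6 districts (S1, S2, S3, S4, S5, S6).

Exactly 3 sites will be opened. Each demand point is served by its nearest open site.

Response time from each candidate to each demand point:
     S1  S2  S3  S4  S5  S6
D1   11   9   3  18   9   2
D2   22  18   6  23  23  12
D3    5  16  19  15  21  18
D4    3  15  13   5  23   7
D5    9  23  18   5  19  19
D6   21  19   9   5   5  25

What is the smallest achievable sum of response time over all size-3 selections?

Open {D1, D4, D6}.
  S1→D4 3, S2→D1 9, S3→D1 3, S4→D4 5, S5→D6 5, S6→D1 2  ⇒ total 27.
Compare {D1, D3, D6}: total 29.
Compare {D1, D2, D4}: total 31.
No size-3 selection does better; minimum is 27.

27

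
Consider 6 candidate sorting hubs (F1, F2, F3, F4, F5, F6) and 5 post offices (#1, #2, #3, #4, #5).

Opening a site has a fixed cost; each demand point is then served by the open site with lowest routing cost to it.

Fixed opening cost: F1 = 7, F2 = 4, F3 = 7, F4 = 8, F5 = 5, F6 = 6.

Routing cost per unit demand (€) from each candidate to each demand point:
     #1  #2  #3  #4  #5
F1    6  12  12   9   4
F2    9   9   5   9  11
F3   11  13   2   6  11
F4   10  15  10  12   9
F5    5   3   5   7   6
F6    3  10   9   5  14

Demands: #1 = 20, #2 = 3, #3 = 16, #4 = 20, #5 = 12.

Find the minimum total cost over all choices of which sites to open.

274

Open {F1, F3, F5, F6}: assign each demand point to its cheapest open site.
  #1→F6 20×3=60, #2→F5 3×3=9, #3→F3 16×2=32, #4→F6 20×5=100, #5→F1 12×4=48
  routing cost 249, fixed 25 → total 274.
Compare {F1, F2, F3, F5, F6}: routing cost 249 + fixed 29 = 278.
Compare {F1, F3, F4, F5, F6}: routing cost 249 + fixed 33 = 282.
Compare {F1, F2, F3, F4, F5, F6}: routing cost 249 + fixed 37 = 286.
All other subsets cost ≥ 278. Minimum total cost: 274.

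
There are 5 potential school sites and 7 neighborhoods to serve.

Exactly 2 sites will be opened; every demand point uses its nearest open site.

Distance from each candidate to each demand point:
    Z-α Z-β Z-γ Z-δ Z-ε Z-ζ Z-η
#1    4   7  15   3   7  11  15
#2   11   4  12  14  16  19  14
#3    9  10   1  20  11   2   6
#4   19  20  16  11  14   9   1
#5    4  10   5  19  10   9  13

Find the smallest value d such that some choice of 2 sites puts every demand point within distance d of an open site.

7

Open {#1, #3}.
  Farthest demand point is Z-β at distance 7 (to #1); all others are ≤ 7.
With {#3, #4} the worst case is 11.
With {#4, #5} the worst case is 11.
No size-2 selection achieves below 7.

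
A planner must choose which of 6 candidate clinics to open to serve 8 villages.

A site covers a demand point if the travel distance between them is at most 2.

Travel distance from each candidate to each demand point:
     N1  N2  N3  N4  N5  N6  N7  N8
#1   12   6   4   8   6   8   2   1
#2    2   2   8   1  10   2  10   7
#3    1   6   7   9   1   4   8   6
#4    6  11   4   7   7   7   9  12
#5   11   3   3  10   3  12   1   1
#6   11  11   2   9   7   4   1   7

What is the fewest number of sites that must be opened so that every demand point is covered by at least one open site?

Coverage sets (demand points within 2 of each site):
  #1: {N7, N8}
  #2: {N1, N2, N4, N6}
  #3: {N1, N5}
  #4: {}
  #5: {N7, N8}
  #6: {N3, N7}
No 3 sites suffice: every size-3 union leaves at least one demand point uncovered.
But {#1, #2, #3, #6} covers everything, so the minimum is 4.

4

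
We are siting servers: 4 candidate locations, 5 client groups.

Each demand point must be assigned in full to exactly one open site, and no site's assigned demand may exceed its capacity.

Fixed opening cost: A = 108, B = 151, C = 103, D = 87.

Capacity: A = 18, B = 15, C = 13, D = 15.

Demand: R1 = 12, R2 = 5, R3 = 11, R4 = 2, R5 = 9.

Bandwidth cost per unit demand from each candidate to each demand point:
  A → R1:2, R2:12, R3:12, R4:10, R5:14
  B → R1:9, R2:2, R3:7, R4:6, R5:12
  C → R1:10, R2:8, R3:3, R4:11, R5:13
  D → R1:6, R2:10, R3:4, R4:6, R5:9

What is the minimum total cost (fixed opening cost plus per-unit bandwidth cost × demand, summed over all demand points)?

506

Open {A, C, D}; cheapest assignment that respects the capacities:
  A (cap 18, load 14): R1, R4 — cost 12×2 + 2×10 = 44
  C (cap 13, load 11): R3 — cost 11×3 = 33
  D (cap 15, load 14): R2, R5 — cost 5×10 + 9×9 = 131
  Shipping 208, fixed 298 → total 506.
  Any other capacity-feasible assignment to {A, C, D} ships for at least 208.
Compare {A, B, D}: its best feasible assignment gives total 544.
Compare {A, B, C}: its best feasible assignment gives total 557.
Every other set of open sites that can feasibly serve all demand totals ≥ 544 even under its best assignment. Minimum: 506.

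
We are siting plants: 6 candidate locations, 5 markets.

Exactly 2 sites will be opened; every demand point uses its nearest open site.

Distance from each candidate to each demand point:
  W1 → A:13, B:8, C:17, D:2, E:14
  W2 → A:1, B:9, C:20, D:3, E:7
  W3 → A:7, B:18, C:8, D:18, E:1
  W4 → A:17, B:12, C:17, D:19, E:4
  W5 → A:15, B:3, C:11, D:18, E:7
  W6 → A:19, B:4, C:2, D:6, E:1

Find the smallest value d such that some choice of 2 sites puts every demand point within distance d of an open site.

Open {W2, W6}.
  Farthest demand point is B at distance 4 (to W6); all others are ≤ 4.
With {W3, W6} the worst case is 7.
With {W1, W3} the worst case is 8.
No size-2 selection achieves below 4.

4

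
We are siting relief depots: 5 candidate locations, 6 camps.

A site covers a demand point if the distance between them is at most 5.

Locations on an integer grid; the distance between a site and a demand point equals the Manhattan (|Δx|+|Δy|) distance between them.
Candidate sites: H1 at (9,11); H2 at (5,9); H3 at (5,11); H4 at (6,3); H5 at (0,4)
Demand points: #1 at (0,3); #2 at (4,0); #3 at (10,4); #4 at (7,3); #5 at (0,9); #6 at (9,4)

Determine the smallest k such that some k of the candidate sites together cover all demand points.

Coverage sets (demand points within 5 of each site):
  H1: {}
  H2: {#5}
  H3: {}
  H4: {#2, #3, #4, #6}
  H5: {#1, #5}
No single site covers all 6 demand points.
But {H4, H5} covers everything, so the minimum is 2.

2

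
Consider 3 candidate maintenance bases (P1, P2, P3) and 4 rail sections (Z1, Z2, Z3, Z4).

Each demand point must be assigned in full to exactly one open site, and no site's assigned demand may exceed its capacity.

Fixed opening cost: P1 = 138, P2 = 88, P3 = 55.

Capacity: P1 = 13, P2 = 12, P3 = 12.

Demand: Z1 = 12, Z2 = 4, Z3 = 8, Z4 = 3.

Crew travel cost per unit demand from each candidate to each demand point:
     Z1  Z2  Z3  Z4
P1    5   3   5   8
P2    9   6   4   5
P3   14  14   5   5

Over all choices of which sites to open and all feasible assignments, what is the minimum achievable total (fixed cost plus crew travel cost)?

412

Open {P1, P2, P3}; cheapest assignment that respects the capacities:
  P1 (cap 13, load 12): Z1 — cost 12×5 = 60
  P2 (cap 12, load 12): Z2, Z3 — cost 4×6 + 8×4 = 56
  P3 (cap 12, load 3): Z4 — cost 3×5 = 15
  Shipping 131, fixed 281 → total 412.
  Any other capacity-feasible assignment to {P1, P2, P3} ships for at least 131.
Total demand is 27 and no other set of sites has combined capacity ≥ 27, so {P1, P2, P3} is the only feasible choice of open sites. Minimum: 412.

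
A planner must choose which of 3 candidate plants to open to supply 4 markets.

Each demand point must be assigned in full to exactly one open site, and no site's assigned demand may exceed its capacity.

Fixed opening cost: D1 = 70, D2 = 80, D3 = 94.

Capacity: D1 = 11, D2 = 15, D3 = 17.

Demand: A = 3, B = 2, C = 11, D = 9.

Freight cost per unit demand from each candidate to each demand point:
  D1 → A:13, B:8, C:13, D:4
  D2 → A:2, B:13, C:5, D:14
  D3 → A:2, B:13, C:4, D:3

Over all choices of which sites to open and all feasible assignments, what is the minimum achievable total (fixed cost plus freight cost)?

Open {D1, D2}; cheapest assignment that respects the capacities:
  D1 (cap 11, load 11): B, D — cost 2×8 + 9×4 = 52
  D2 (cap 15, load 14): A, C — cost 3×2 + 11×5 = 61
  Shipping 113, fixed 150 → total 263.
  Any other capacity-feasible assignment to {D1, D2} ships for at least 113.
Compare {D1, D3}: its best feasible assignment gives total 266.
Compare {D2, D3}: its best feasible assignment gives total 288.
Every other set of open sites that can feasibly serve all demand totals ≥ 266 even under its best assignment. Minimum: 263.

263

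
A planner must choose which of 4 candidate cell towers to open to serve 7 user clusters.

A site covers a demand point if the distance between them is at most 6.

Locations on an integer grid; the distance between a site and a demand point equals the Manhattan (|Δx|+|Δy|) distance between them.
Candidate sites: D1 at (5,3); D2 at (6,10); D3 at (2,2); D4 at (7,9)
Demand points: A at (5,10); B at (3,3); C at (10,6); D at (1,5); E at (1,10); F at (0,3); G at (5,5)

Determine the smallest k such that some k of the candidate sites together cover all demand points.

Coverage sets (demand points within 6 of each site):
  D1: {B, D, F, G}
  D2: {A, E, G}
  D3: {B, D, F, G}
  D4: {A, C, G}
No 2 sites suffice: every size-2 union leaves at least one demand point uncovered.
But {D1, D2, D4} covers everything, so the minimum is 3.

3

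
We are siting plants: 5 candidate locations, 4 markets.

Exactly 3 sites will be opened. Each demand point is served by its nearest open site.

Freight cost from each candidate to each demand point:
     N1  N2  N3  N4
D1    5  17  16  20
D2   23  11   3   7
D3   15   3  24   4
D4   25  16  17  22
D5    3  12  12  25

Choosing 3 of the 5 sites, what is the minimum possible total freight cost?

Open {D2, D3, D5}.
  N1→D5 3, N2→D3 3, N3→D2 3, N4→D3 4  ⇒ total 13.
Compare {D1, D2, D3}: total 15.
Compare {D1, D3, D5}: total 22.
No size-3 selection does better; minimum is 13.

13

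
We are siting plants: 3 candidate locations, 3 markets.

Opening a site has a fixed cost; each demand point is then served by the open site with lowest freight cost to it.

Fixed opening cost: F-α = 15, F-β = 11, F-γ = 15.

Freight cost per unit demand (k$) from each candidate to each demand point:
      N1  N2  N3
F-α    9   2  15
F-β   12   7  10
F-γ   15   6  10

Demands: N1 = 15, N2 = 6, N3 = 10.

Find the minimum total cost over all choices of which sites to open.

Open {F-α, F-β}: assign each demand point to its cheapest open site.
  N1→F-α 15×9=135, N2→F-α 6×2=12, N3→F-β 10×10=100
  freight cost 247, fixed 26 → total 273.
Compare {F-α, F-γ}: freight cost 247 + fixed 30 = 277.
Compare {F-α, F-β, F-γ}: freight cost 247 + fixed 41 = 288.
Compare {F-α}: freight cost 297 + fixed 15 = 312.
All other subsets cost ≥ 277. Minimum total cost: 273.

273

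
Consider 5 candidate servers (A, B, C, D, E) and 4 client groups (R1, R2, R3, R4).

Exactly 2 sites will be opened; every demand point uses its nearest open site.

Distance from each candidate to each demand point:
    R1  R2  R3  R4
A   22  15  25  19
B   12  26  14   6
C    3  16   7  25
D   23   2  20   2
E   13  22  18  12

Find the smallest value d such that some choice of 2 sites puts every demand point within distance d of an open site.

Open {C, D}.
  Farthest demand point is R3 at distance 7 (to C); all others are ≤ 7.
With {B, D} the worst case is 14.
With {A, B} the worst case is 15.
No size-2 selection achieves below 7.

7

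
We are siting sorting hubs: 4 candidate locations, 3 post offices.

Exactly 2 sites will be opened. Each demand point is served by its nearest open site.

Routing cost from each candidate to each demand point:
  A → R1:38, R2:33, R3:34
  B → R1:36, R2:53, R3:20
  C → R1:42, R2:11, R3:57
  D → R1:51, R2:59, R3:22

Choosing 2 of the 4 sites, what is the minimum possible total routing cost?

Open {B, C}.
  R1→B 36, R2→C 11, R3→B 20  ⇒ total 67.
Compare {C, D}: total 75.
Compare {A, C}: total 83.
No size-2 selection does better; minimum is 67.

67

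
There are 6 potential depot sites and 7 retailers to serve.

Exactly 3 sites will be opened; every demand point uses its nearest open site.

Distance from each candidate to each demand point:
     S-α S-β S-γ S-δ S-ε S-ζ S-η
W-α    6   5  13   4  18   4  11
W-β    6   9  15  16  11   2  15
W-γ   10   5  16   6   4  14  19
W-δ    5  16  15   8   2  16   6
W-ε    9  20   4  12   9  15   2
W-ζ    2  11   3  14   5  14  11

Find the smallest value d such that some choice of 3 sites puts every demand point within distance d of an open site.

5

Open {W-α, W-δ, W-ε}.
  Farthest demand point is S-α at distance 5 (to W-δ); all others are ≤ 5.
With {W-α, W-ε, W-ζ} the worst case is 5.
With {W-α, W-γ, W-ε} the worst case is 6.
No size-3 selection achieves below 5.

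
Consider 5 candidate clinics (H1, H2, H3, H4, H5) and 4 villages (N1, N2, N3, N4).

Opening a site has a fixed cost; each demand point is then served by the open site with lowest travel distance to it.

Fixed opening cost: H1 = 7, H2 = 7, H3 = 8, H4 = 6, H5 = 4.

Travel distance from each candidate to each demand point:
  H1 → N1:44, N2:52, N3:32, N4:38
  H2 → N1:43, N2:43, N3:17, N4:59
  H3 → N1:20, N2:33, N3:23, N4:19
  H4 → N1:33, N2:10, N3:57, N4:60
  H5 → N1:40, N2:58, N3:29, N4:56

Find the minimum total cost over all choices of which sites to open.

Open {H3, H4}: assign each demand point to its cheapest open site.
  N1→H3 20, N2→H4 10, N3→H3 23, N4→H3 19
  travel distance 72, fixed 14 → total 86.
Compare {H2, H3, H4}: travel distance 66 + fixed 21 = 87.
Compare {H3, H4, H5}: travel distance 72 + fixed 18 = 90.
Compare {H2, H3, H4, H5}: travel distance 66 + fixed 25 = 91.
All other subsets cost ≥ 87. Minimum total cost: 86.

86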